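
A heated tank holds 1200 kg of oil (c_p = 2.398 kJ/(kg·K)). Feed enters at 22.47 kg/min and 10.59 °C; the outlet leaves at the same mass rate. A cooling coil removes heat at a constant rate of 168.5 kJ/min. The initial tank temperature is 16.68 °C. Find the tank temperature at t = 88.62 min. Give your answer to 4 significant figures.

9.216 °C

M c_p dT/dt = ṁ c_p (T_in − T) − Q̇.
Rearrange: dT/dt = (T_ss − T)/τ with τ = M/ṁ = 53.4045 min and T_ss = T_in − Q̇/(ṁ c_p) = 7.46286 °C.
This is linear first-order; T(t) = T_ss + (T₀ − T_ss) e^(−t/τ).
T(88.62) = 7.46286 + (9.21714)·e^(−88.62/53.4045) = 7.46286 + (9.21714)·0.190251 = 9.21643 °C.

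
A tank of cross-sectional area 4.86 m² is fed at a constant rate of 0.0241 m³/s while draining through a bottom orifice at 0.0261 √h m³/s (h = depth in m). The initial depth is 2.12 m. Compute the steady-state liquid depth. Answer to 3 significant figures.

0.853 m

Level balance: A dh/dt = 0.0241 − 0.0261 √h. Setting dh/dt = 0:
Q_in = 0.0261 √h_ss ⇒ √h_ss = 0.0241/0.0261 = 0.92337.
h_ss = 0.92337² = 0.85262 m. (Since h₀ = 2.12 m > h_ss, the level will fall toward this value.)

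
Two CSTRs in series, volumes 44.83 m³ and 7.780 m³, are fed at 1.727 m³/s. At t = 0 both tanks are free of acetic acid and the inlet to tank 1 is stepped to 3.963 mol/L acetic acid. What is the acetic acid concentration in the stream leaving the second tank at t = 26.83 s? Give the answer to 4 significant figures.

2.259 mol/L

Each tank obeys Vᵢ dCᵢ/dt = Q(Cᵢ₋₁ − Cᵢ), so τᵢ = Vᵢ/Q.
τ₁ = 44.83/1.727 = 25.9583 s; τ₂ = 7.780/1.727 = 4.50492 s.
Tank 1: C₁ = C_in(1 − e^(−t/τ₁)). Tank 2 (τ₁ ≠ τ₂): C₂ = C_in[1 − (τ₁ e^(−t/τ₁) − τ₂ e^(−t/τ₂))/(τ₁ − τ₂)].
At t = 26.83: e^(−t/τ₁) = 0.355731, e^(−t/τ₂) = 0.00259101.
C₂ = 3.963·[1 − (25.9583·0.355731 − 4.50492·0.00259101)/(21.4534)] = 3.963·0.570114 = 2.25936 mol/L.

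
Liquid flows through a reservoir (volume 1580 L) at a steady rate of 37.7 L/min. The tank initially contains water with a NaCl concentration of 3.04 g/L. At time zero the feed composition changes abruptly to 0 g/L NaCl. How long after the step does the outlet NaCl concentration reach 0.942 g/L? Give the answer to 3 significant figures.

49.1 min

Species balance: V dC/dt = Q(C_in − C) ⇒ τ = V/Q = 41.910 min.
C(t) = C_in + (C₀ − C_in) e^(−t/τ). Set C = 0.942 and solve for t:
e^(−t/τ) = (C − C_in)/(C₀ − C_in) = (0.942 − 0)/(3.04 − 0) = 0.30987
t = −τ ln(…) = 41.910 × 1.1716 = 49.102 min.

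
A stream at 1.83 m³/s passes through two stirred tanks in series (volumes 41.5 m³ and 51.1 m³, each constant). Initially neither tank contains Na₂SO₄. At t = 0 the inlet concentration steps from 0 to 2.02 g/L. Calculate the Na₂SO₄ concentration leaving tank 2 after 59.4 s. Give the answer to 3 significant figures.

Species balance on tank i: dCᵢ/dt = (Cᵢ₋₁ − Cᵢ)/τᵢ with τᵢ = Vᵢ/Q.
τ₁ = 41.5/1.83 = 22.678 s; τ₂ = 51.1/1.83 = 27.923 s.
Tank 1: C₁ = C_in(1 − e^(−t/τ₁)). Tank 2 (τ₁ ≠ τ₂): C₂ = C_in[1 − (τ₁ e^(−t/τ₁) − τ₂ e^(−t/τ₂))/(τ₁ − τ₂)].
At t = 59.4: e^(−t/τ₁) = 0.072852, e^(−t/τ₂) = 0.11917.
C₂ = 2.02·[1 − (22.678·0.072852 − 27.923·0.11917)/(-5.2459)] = 2.02·0.68062 = 1.3749 g/L.

1.37 g/L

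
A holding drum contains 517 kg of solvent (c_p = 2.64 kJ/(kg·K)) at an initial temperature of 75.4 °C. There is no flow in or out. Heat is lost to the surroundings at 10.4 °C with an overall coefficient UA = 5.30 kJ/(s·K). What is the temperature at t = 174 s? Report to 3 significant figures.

43.5 °C

Energy balance: M c_p dT/dt = −UA(T − T_amb).
dT/dt = (T_ss − T)/τ with T_ss = T_amb = 10.400 °C, τ = M c_p/UA = 517·2.64/5.30 = 257.52 s.
Integrating: T(t) = T_ss + (T₀ − T_ss) e^(−t/τ).
T(174) = 10.400 + (65.000)·0.50882 = 43.473 °C.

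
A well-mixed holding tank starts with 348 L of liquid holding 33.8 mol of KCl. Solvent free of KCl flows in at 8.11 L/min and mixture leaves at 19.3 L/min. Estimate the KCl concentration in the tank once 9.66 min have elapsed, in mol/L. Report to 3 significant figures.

0.0742 mol/L

Let m(t) be the amount of KCl. Volume: V(t) = V₀ + (Q_in − Q_out) t = 348 − 11.190 t; V(9.66) = 239.90 L.
Species balance (pure solvent in): dm/dt = −Q_out · m/V(t).
dm/m = −Q_out dt/(V₀ − 11.190 t); integrating gives ln(m/m₀) = −(Q_out/(Q_in−Q_out)) ln(V/V₀).
m = m₀ (V₀/V)^(Q_out/(Q_in−Q_out)) = 33.8 × (348/239.90)^(-1.7248) = 17.795 mol.
C = m/V = 17.795/239.90 = 0.074175 mol/L.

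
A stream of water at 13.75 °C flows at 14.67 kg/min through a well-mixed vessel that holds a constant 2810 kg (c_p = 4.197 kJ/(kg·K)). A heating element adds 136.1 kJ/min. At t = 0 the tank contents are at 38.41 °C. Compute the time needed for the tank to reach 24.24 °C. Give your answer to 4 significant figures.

191.1 min

M c_p dT/dt = ṁ c_p (T_in − T) + Q̇.
τ = M/ṁ = 191.547 min; T_ss = T_in + Q̇/(ṁ c_p) = 15.9605 °C.
T(t) = T_ss + (T₀ − T_ss) e^(−t/τ). Set T = 24.24:
e^(−t/τ) = (24.24 − 15.9605)/(38.41 − 15.9605) = 0.368806
t = −191.547 · ln(0.368806) = 191.066 min.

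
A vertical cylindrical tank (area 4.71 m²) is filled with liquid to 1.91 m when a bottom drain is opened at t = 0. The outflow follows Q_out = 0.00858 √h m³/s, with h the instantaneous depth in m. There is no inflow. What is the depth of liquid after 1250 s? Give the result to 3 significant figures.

0.0593 m

With no inflow, A dh/dt = −0.00858 √h.
This is separable: 2 d(√h)/dt = −0.00858/A, so √h = √h₀ − (0.00858/(2A)) t.
√h = √1.91 − 0.00858·1250/(2·4.71) = 1.3820 − 1.1385 = 0.24349.
h = 0.24349² = 0.059289 m.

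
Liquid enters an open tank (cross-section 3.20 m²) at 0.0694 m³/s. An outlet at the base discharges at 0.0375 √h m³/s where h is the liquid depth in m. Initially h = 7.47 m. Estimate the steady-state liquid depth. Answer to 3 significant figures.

3.42 m

Mass balance (ρ constant): A dh/dt = Q_in − 0.0375 √h. At steady state dh/dt = 0:
Q_in = 0.0375 √h_ss ⇒ √h_ss = 0.0694/0.0375 = 1.8507.
h_ss = 1.8507² = 3.4250 m. (Since h₀ = 7.47 m > h_ss, the level will fall toward this value.)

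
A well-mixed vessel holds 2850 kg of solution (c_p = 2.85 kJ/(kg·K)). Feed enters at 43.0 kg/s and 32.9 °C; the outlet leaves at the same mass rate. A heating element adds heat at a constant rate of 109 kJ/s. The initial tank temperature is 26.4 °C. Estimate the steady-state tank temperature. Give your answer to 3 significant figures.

33.8 °C

M c_p dT/dt = ṁ c_p (T_in − T) + Q̇.
At steady state dT/dt = 0 ⇒ T_ss = T_in + Q̇/(ṁ c_p) = 32.9 + 109/(43.0·2.85) = 33.789 °C.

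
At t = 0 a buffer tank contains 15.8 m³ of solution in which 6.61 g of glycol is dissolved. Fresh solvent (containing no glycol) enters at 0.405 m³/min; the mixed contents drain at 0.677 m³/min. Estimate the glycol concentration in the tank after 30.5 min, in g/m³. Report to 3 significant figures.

Let m(t) be the amount of glycol. Volume: V(t) = V₀ + (Q_in − Q_out) t = 15.8 − 0.27200 t; V(30.5) = 7.5040 m³.
Species balance (pure solvent in): dm/dt = −Q_out · m/V(t).
dm/m = −Q_out dt/(V₀ − 0.27200 t); integrating gives ln(m/m₀) = −(Q_out/(Q_in−Q_out)) ln(V/V₀).
m = m₀ (V₀/V)^(Q_out/(Q_in−Q_out)) = 6.61 × (15.8/7.5040)^(-2.4890) = 1.0360 g.
C = m/V = 1.0360/7.5040 = 0.13806 g/m³.

0.138 g/m³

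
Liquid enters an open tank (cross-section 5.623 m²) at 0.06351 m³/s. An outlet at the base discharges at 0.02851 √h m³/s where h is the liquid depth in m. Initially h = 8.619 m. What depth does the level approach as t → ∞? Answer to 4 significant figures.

Unsteady balance on liquid volume: A dh/dt = Q_in − 0.02851 √h. At steady state dh/dt = 0:
Q_in = 0.02851 √h_ss ⇒ √h_ss = 0.06351/0.02851 = 2.22764.
h_ss = 2.22764² = 4.96238 m. (Since h₀ = 8.619 m > h_ss, the level will fall toward this value.)

4.962 m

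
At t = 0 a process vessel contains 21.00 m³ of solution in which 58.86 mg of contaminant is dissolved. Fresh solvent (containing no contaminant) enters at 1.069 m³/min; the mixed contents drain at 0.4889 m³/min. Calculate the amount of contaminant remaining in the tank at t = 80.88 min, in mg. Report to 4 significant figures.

21.89 mg

Total volume: dV/dt = Q_in − Q_out = 0.580100 m³/min, so V(t) = 21.00 + 0.580100 t and V(80.88) = 67.9185 m³.
No contaminant enters, so dm/dt = −Q_out · (m/V).
dm/m = −Q_out dt/(V₀ + 0.580100 t); integrating gives ln(m/m₀) = −(Q_out/(Q_in−Q_out)) ln(V/V₀).
m = m₀ (V₀/V)^(Q_out/(Q_in−Q_out)) = 58.86 × (21.00/67.9185)^(0.842786) = 21.8874 mg.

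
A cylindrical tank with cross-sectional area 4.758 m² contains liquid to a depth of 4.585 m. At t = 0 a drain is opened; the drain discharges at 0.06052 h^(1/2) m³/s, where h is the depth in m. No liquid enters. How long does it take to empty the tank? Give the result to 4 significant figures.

336.7 s

Volume balance on the tank: A dh/dt = −0.06052 √h.
∫ h^(−1/2) dh = −(0.06052/A) ∫ dt, giving 2√h = 2√h₀ − (0.06052/A) t.
Tank is empty when √h = 0: t_empty = 2A√h₀/0.06052.
t_empty = 2·4.758·√4.585/0.06052 = 9.51600·2.14126/0.06052 = 336.686 s.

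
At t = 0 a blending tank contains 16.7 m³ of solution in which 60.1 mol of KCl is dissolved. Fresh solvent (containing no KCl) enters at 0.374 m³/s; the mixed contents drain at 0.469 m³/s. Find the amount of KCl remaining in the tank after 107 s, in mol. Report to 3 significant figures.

Total volume: dV/dt = Q_in − Q_out = -0.095000 m³/s, so V(t) = 16.7 − 0.095000 t and V(107) = 6.5350 m³.
Species balance (pure solvent in): dm/dt = −Q_out · m/V(t).
dm/m = −Q_out dt/(V₀ − 0.095000 t); integrating gives ln(m/m₀) = −(Q_out/(Q_in−Q_out)) ln(V/V₀).
m = m₀ (V₀/V)^(Q_out/(Q_in−Q_out)) = 60.1 × (16.7/6.5350)^(-4.9368) = 0.58513 mol.

0.585 mol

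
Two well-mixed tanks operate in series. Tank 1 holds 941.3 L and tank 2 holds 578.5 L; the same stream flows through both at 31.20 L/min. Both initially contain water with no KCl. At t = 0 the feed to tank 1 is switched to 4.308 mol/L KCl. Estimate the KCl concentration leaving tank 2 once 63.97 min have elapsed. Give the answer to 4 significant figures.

Time constants: τᵢ = Vᵢ/Q for each well-mixed tank.
τ₁ = 941.3/31.20 = 30.1699 min; τ₂ = 578.5/31.20 = 18.5417 min.
Solving the cascade with C₁(0)=C₂(0)=0 gives C₂(t) = C_in[1 − (τ₁ e^(−t/τ₁) − τ₂ e^(−t/τ₂))/(τ₁ − τ₂)].
At t = 63.97: e^(−t/τ₁) = 0.119992, e^(−t/τ₂) = 0.0317435.
C₂ = 4.308·[1 − (30.1699·0.119992 − 18.5417·0.0317435)/(11.6282)] = 4.308·0.739291 = 3.18487 mol/L.

3.185 mol/L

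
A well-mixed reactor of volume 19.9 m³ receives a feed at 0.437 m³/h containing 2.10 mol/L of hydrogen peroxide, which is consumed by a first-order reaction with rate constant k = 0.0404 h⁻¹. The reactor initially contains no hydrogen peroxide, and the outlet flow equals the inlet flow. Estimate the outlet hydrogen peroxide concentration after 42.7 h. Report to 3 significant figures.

0.688 mol/L

V dC/dt = Q(C_in − C) − k V C.
This is linear with rate a = Q/V + k = 0.062360 h⁻¹.
C_ss = Q C_in/(Q + kV) = 0.73951 mol/L; C(t) = C_ss + (C₀ − C_ss) e^(−a t).
C(42.7) = 0.73951 + (-0.73951)·e^(−0.062360·42.7) = 0.73951 + (-0.73951)·0.069755 = 0.68792 mol/L.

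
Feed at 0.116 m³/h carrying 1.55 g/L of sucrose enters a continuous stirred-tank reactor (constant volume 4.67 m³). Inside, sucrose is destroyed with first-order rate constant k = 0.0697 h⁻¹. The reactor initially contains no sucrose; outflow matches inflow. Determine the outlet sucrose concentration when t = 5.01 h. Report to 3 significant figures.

0.154 g/L

V dC/dt = Q(C_in − C) − k V C.
dC/dt = (Q/V) C_in − (Q/V + k) C; effective rate a = Q/V + k = 0.024839 + 0.0697 = 0.094539 h⁻¹.
C_ss = Q C_in/(Q + kV) = 0.40725 g/L; C(t) = C_ss + (C₀ − C_ss) e^(−a t).
C(5.01) = 0.40725 + (-0.40725)·e^(−0.094539·5.01) = 0.40725 + (-0.40725)·0.62273 = 0.15364 g/L.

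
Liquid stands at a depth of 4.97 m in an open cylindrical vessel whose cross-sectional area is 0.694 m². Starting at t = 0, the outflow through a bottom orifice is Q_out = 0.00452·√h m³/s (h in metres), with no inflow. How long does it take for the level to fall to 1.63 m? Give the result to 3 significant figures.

With no inflow, A dh/dt = −0.00452 √h.
Separate and integrate: 2(√h − √h₀) = −(0.00452/A) t.
t = 2A(√h₀ − √h)/0.00452 = 2·0.694·(√4.97 − √1.63)/0.00452
  = 1.3880 × (2.2293 − 1.2767) / 0.00452 = 292.53 s.

293 s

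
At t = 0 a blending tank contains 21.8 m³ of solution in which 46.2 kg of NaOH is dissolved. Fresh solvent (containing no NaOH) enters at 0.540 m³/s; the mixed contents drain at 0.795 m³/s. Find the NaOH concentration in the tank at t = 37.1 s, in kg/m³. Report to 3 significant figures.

Let m(t) be the amount of NaOH. Volume: V(t) = V₀ + (Q_in − Q_out) t = 21.8 − 0.25500 t; V(37.1) = 12.340 m³.
Species balance (pure solvent in): dm/dt = −Q_out · m/V(t).
dm/m = −Q_out dt/(V₀ − 0.25500 t); integrating gives ln(m/m₀) = −(Q_out/(Q_in−Q_out)) ln(V/V₀).
m = m₀ (V₀/V)^(Q_out/(Q_in−Q_out)) = 46.2 × (21.8/12.340)^(-3.1176) = 7.8359 kg.
C = m/V = 7.8359/12.340 = 0.63502 kg/m³.

0.635 kg/m³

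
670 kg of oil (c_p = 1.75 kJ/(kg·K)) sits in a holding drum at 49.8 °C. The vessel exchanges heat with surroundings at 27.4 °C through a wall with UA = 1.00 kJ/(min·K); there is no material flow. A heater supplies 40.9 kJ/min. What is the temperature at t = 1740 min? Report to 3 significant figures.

Lumped-capacitance energy balance: M c_p dT/dt = UA(T_amb − T) + Q̇.
dT/dt = (T_ss − T)/τ with T_ss = T_amb + Q̇/UA = 27.4 + 40.9/1.00 = 68.300 °C, τ = M c_p/UA = 670·1.75/1.00 = 1172.5 min.
Integrating: T(t) = T_ss + (T₀ − T_ss) e^(−t/τ).
T(1740) = 68.300 + (-18.500)·0.22673 = 64.106 °C.

64.1 °C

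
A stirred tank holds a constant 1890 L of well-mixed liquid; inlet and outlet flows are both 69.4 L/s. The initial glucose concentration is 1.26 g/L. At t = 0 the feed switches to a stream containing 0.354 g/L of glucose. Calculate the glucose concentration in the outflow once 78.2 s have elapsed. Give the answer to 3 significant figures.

Mass balance on the solute (V constant): V dC/dt = Q(C_in − C).
Time constant τ = V/Q = 1890/69.4 = 27.233 s.
Solution: C(t) = C_in + (C₀ − C_in) e^(−t/τ).
C(78.2) = 0.354 + (1.26 − 0.354)·e^(−78.2/27.233) = 0.354 + (0.90600)·0.056616 = 0.40529 g/L.

0.405 g/L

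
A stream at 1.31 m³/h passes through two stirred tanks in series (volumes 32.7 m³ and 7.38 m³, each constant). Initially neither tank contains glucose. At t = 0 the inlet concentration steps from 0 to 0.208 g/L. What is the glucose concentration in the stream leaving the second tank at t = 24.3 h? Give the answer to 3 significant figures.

0.107 g/L

Time constants: τᵢ = Vᵢ/Q for each well-mixed tank.
τ₁ = 32.7/1.31 = 24.962 h; τ₂ = 7.38/1.31 = 5.6336 h.
Solving the cascade with C₁(0)=C₂(0)=0 gives C₂(t) = C_in[1 − (τ₁ e^(−t/τ₁) − τ₂ e^(−t/τ₂))/(τ₁ − τ₂)].
At t = 24.3: e^(−t/τ₁) = 0.37776, e^(−t/τ₂) = 0.013388.
C₂ = 0.208·[1 − (24.962·0.37776 − 5.6336·0.013388)/(19.328)] = 0.208·0.51603 = 0.10733 g/L.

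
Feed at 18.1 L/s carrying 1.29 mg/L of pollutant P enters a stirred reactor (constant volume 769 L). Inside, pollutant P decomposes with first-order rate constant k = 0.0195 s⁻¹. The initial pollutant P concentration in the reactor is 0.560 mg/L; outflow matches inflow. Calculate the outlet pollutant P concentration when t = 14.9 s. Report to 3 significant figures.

V dC/dt = Q(C_in − C) − k V C.
This is linear with rate a = Q/V + k = 0.043037 s⁻¹.
C_ss = Q C_in/(Q + kV) = 0.70550 mg/L; C(t) = C_ss + (C₀ − C_ss) e^(−a t).
C(14.9) = 0.70550 + (-0.14550)·e^(−0.043037·14.9) = 0.70550 + (-0.14550)·0.52663 = 0.62888 mg/L.

0.629 mg/L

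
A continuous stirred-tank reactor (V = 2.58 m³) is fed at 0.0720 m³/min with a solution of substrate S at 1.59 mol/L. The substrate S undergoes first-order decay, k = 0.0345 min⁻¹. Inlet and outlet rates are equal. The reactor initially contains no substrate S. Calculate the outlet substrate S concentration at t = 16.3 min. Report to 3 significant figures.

0.454 mol/L

Species balance: V dC/dt = Q C_in − Q C − k V C.
dC/dt = (Q/V) C_in − (Q/V + k) C; effective rate a = Q/V + k = 0.027907 + 0.0345 = 0.062407 min⁻¹.
C_ss = Q C_in/(Q + kV) = 0.71101 mol/L; C(t) = C_ss + (C₀ − C_ss) e^(−a t).
C(16.3) = 0.71101 + (-0.71101)·e^(−0.062407·16.3) = 0.71101 + (-0.71101)·0.36159 = 0.45391 mol/L.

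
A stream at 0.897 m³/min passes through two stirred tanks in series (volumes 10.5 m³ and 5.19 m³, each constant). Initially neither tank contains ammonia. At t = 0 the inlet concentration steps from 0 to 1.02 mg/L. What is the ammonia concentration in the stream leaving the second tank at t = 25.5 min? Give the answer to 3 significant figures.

Time constants: τᵢ = Vᵢ/Q for each well-mixed tank.
τ₁ = 10.5/0.897 = 11.706 min; τ₂ = 5.19/0.897 = 5.7860 min.
Tank 1: C₁ = C_in(1 − e^(−t/τ₁)). Tank 2 (τ₁ ≠ τ₂): C₂ = C_in[1 − (τ₁ e^(−t/τ₁) − τ₂ e^(−t/τ₂))/(τ₁ − τ₂)].
At t = 25.5: e^(−t/τ₁) = 0.11322, e^(−t/τ₂) = 0.012189.
C₂ = 1.02·[1 − (11.706·0.11322 − 5.7860·0.012189)/(5.9197)] = 1.02·0.78803 = 0.80379 mg/L.

0.804 mg/L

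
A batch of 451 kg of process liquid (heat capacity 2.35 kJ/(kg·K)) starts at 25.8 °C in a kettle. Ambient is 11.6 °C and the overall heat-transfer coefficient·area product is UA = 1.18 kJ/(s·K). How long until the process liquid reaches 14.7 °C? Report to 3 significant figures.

1370 s

M c_p dT/dt = −UA(T − T_amb).
τ = M c_p/UA = 898.18 s; T_ss = T_amb = 11.600 °C.
T(t) = T_ss + (T₀ − T_ss)e^(−t/τ); set T = 14.7:
t = −τ ln[(T − T_ss)/(T₀ − T_ss)] = −898.18 · ln(0.21831) = 1366.9 s.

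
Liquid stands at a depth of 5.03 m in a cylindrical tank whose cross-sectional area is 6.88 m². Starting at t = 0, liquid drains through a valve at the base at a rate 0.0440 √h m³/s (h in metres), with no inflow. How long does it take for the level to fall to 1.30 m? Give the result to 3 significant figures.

With no inflow, A dh/dt = −0.0440 √h.
Separate and integrate: 2(√h − √h₀) = −(0.0440/A) t.
t = 2A(√h₀ − √h)/0.0440 = 2·6.88·(√5.03 − √1.30)/0.0440
  = 13.760 × (2.2428 − 1.1402) / 0.0440 = 344.81 s.

345 s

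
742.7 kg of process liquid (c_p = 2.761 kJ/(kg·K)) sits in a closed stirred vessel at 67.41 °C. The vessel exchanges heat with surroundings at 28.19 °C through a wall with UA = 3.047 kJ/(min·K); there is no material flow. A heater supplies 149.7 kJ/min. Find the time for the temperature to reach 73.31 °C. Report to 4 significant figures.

608.9 min

Unsteady energy balance on the tank contents: M c_p dT/dt = −UA(T − T_amb) + Q̇.
τ = M c_p/UA = 672.988 min; T_ss = T_amb + Q̇/UA = 28.19 + 149.7/3.047 = 77.3203 °C.
T(t) = T_ss + (T₀ − T_ss)e^(−t/τ); set T = 73.31:
t = −τ ln[(T − T_ss)/(T₀ − T_ss)] = −672.988 · ln(0.404659) = 608.859 min.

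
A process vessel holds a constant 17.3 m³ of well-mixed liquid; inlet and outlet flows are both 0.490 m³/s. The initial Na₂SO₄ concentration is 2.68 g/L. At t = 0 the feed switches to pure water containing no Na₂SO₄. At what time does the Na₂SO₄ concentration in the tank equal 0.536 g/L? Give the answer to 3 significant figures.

56.8 s

Accumulation = in − out for the solute gives V dC/dt = Q(C_in − C), so τ = V/Q = 35.306 s.
C(t) = C_in + (C₀ − C_in) e^(−t/τ). Set C = 0.536 and solve for t:
e^(−t/τ) = (C − C_in)/(C₀ − C_in) = (0.536 − 0)/(2.68 − 0) = 0.20000
t = −τ ln(…) = 35.306 × 1.6094 = 56.823 s.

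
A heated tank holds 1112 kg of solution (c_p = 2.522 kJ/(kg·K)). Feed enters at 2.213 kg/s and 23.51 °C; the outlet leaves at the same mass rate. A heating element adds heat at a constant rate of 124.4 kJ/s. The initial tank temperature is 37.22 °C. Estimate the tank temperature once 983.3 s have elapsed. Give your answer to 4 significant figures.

M c_p dT/dt = ṁ c_p (T_in − T) + Q̇.
Rearrange: dT/dt = (T_ss − T)/τ with τ = M/ṁ = 502.485 s and T_ss = T_in + Q̇/(ṁ c_p) = 45.7992 °C.
T approaches T_ss exponentially: T(t) = T_ss + (T₀ − T_ss) e^(−t/τ).
T(983.3) = 45.7992 + (-8.57917)·e^(−983.3/502.485) = 45.7992 + (-8.57917)·0.141300 = 44.5869 °C.

44.59 °C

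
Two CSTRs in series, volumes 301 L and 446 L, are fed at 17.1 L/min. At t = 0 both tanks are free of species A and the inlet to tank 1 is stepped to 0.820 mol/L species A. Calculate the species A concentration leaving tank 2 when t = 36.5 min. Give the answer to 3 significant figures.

Each tank obeys Vᵢ dCᵢ/dt = Q(Cᵢ₋₁ − Cᵢ), so τᵢ = Vᵢ/Q.
τ₁ = 301/17.1 = 17.602 min; τ₂ = 446/17.1 = 26.082 min.
Solving the cascade with C₁(0)=C₂(0)=0 gives C₂(t) = C_in[1 − (τ₁ e^(−t/τ₁) − τ₂ e^(−t/τ₂))/(τ₁ − τ₂)].
At t = 36.5: e^(−t/τ₁) = 0.12573, e^(−t/τ₂) = 0.24674.
C₂ = 0.820·[1 − (17.602·0.12573 − 26.082·0.24674)/(-8.4795)] = 0.820·0.50208 = 0.41171 mol/L.

0.412 mol/L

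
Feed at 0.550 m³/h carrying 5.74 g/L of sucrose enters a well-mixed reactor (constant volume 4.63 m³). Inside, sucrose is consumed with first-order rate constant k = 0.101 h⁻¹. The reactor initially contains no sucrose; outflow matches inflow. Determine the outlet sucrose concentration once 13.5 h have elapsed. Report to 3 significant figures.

2.94 g/L

V dC/dt = Q(C_in − C) − k V C.
This is linear with rate a = Q/V + k = 0.21979 h⁻¹.
C_ss = Q C_in/(Q + kV) = 3.1023 g/L; C(t) = C_ss + (C₀ − C_ss) e^(−a t).
C(13.5) = 3.1023 + (-3.1023)·e^(−0.21979·13.5) = 3.1023 + (-3.1023)·0.051449 = 2.9427 g/L.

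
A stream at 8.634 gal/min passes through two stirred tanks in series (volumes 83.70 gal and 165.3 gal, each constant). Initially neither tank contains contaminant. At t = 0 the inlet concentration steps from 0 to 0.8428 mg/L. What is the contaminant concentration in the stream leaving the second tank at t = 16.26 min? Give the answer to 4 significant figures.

0.2741 mg/L

Species balance on tank i: dCᵢ/dt = (Cᵢ₋₁ − Cᵢ)/τᵢ with τᵢ = Vᵢ/Q.
τ₁ = 83.70/8.634 = 9.69423 min; τ₂ = 165.3/8.634 = 19.1452 min.
Solving the cascade with C₁(0)=C₂(0)=0 gives C₂(t) = C_in[1 − (τ₁ e^(−t/τ₁) − τ₂ e^(−t/τ₂))/(τ₁ − τ₂)].
At t = 16.26: e^(−t/τ₁) = 0.186880, e^(−t/τ₂) = 0.427715.
C₂ = 0.8428·[1 − (9.69423·0.186880 − 19.1452·0.427715)/(-9.45101)] = 0.8428·0.325252 = 0.274122 mg/L.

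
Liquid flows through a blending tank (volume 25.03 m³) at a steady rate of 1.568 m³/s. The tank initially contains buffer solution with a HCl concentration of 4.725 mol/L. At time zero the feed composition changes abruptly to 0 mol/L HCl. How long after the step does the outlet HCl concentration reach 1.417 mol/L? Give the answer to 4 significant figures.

19.22 s

Mass balance on the solute (V constant): V dC/dt = Q(C_in − C), so τ = V/Q = 15.9630 s.
C(t) = C_in + (C₀ − C_in) e^(−t/τ). Set C = 1.417 and solve for t:
e^(−t/τ) = (C − C_in)/(C₀ − C_in) = (1.417 − 0)/(4.725 − 0) = 0.299894
t = −τ ln(…) = 15.9630 × 1.20433 = 19.2247 s.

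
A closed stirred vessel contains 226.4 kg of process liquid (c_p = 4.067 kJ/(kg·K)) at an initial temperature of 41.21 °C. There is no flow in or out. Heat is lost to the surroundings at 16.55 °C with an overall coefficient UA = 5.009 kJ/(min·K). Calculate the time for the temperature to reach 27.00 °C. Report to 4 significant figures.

157.8 min

Unsteady energy balance on the tank contents: M c_p dT/dt = −UA(T − T_amb).
τ = M c_p/UA = 183.823 min; T_ss = T_amb = 16.5500 °C.
T(t) = T_ss + (T₀ − T_ss)e^(−t/τ); set T = 27.00:
t = −τ ln[(T − T_ss)/(T₀ − T_ss)] = −183.823 · ln(0.423763) = 157.827 min.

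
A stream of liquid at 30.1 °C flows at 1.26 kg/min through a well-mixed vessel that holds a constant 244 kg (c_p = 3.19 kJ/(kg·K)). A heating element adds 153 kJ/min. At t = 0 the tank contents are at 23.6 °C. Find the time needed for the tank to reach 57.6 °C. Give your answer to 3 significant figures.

279 min

Heat balance on the well-mixed liquid: M c_p dT/dt = ṁ c_p (T_in − T) + 153.
τ = M/ṁ = 193.65 min; T_ss = T_in + Q̇/(ṁ c_p) = 68.165 °C.
T(t) = T_ss + (T₀ − T_ss) e^(−t/τ). Set T = 57.6:
e^(−t/τ) = (57.6 − 68.165)/(23.6 − 68.165) = 0.23708
t = −193.65 · ln(0.23708) = 278.74 min.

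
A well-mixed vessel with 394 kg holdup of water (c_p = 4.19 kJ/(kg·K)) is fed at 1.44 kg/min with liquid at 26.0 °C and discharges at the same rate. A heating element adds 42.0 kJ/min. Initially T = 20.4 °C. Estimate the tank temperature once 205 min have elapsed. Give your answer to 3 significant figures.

27.0 °C

M c_p dT/dt = ṁ c_p (T_in − T) + Q̇.
τ = M/ṁ = 273.61 min; T_ss = T_in + Q̇/(ṁ c_p) = 26.0 + 42.0/(1.44·4.19) = 32.961 °C.
Integrating: T(t) = T_ss + (T₀ − T_ss) e^(−t/τ).
T(205) = 32.961 + (-12.561)·e^(−205/273.61) = 32.961 + (-12.561)·0.47273 = 27.023 °C.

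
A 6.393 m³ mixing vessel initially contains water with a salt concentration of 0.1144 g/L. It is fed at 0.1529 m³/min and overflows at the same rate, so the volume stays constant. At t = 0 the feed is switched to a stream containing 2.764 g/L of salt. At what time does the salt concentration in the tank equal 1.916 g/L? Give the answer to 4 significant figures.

Species balance: V dC/dt = Q(C_in − C) ⇒ τ = V/Q = 41.8116 min.
C(t) = C_in + (C₀ − C_in) e^(−t/τ). Set C = 1.916 and solve for t:
e^(−t/τ) = (C − C_in)/(C₀ − C_in) = (1.916 − 2.764)/(0.1144 − 2.764) = 0.320048
t = −τ ln(…) = 41.8116 × 1.13928 = 47.6353 min.

47.64 min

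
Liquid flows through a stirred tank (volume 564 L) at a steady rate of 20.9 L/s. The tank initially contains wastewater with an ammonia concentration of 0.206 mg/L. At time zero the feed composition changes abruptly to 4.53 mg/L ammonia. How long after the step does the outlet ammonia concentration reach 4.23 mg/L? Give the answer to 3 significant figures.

Species balance: V dC/dt = Q(C_in − C) ⇒ τ = V/Q = 26.986 s.
C(t) = C_in + (C₀ − C_in) e^(−t/τ). Set C = 4.23 and solve for t:
e^(−t/τ) = (C − C_in)/(C₀ − C_in) = (4.23 − 4.53)/(0.206 − 4.53) = 0.069380
t = −τ ln(…) = 26.986 × 2.6682 = 72.002 s.

72.0 s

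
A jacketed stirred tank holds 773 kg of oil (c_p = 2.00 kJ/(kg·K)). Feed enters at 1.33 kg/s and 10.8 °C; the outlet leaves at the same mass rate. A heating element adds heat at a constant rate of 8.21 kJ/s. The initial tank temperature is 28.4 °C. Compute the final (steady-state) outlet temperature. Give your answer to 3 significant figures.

13.9 °C

M c_p dT/dt = ṁ c_p (T_in − T) + Q̇.
At steady state dT/dt = 0 ⇒ T_ss = T_in + Q̇/(ṁ c_p) = 10.8 + 8.21/(1.33·2.00) = 13.886 °C.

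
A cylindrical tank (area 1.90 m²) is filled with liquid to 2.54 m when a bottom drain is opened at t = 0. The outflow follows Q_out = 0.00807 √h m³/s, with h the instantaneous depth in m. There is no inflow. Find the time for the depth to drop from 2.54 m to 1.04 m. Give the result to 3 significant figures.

A dh/dt = −Q_out = −0.00807 √h.
Separate and integrate: 2(√h − √h₀) = −(0.00807/A) t.
t = 2A(√h₀ − √h)/0.00807 = 2·1.90·(√2.54 − √1.04)/0.00807
  = 3.8000 × (1.5937 − 1.0198) / 0.00807 = 270.25 s.

270 s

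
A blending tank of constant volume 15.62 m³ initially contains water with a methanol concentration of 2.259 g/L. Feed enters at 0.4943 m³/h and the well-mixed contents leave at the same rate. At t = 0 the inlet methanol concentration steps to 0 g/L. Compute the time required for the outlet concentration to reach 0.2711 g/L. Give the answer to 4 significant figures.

67.00 h

Species balance: V dC/dt = Q(C_in − C) ⇒ τ = V/Q = 31.6002 h.
C(t) = C_in + (C₀ − C_in) e^(−t/τ). Set C = 0.2711 and solve for t:
e^(−t/τ) = (C − C_in)/(C₀ − C_in) = (0.2711 − 0)/(2.259 − 0) = 0.120009
t = −τ ln(…) = 31.6002 × 2.12019 = 66.9985 h.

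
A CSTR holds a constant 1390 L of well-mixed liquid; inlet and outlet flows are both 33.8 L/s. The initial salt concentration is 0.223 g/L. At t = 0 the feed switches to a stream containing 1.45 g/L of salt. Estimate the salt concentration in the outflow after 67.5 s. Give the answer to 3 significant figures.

1.21 g/L

Unsteady species balance (constant V, well mixed): V dC/dt = Q(C_in − C).
Time constant τ = V/Q = 1390/33.8 = 41.124 s.
C approaches C_in exponentially: C(t) = C_in + (C₀ − C_in) e^(−t/τ).
C(67.5) = 1.45 + (0.223 − 1.45)·e^(−67.5/41.124) = 1.45 + (-1.2270)·0.19372 = 1.2123 g/L.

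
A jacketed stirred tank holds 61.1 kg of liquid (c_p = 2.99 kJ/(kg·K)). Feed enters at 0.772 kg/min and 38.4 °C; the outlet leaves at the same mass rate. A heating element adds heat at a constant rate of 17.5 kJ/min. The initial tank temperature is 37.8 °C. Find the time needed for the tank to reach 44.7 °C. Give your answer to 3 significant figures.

147 min

M c_p dT/dt = ṁ c_p (T_in − T) + Q̇.
τ = M/ṁ = 79.145 min; T_ss = T_in + Q̇/(ṁ c_p) = 45.981 °C.
T(t) = T_ss + (T₀ − T_ss) e^(−t/τ). Set T = 44.7:
e^(−t/τ) = (44.7 − 45.981)/(37.8 − 45.981) = 0.15662
t = −79.145 · ln(0.15662) = 146.73 min.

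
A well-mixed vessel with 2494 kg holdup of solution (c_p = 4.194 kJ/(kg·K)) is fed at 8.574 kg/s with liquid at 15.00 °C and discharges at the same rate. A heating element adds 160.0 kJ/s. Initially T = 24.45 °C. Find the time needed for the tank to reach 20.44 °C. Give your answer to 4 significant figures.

Unsteady energy balance on the tank contents: M c_p dT/dt = ṁ c_p (T_in − T) + 160.0.
τ = M/ṁ = 290.879 s; T_ss = T_in + Q̇/(ṁ c_p) = 19.4495 °C.
T(t) = T_ss + (T₀ − T_ss) e^(−t/τ). Set T = 20.44:
e^(−t/τ) = (20.44 − 19.4495)/(24.45 − 19.4495) = 0.198085
t = −290.879 · ln(0.198085) = 470.950 s.

471.0 s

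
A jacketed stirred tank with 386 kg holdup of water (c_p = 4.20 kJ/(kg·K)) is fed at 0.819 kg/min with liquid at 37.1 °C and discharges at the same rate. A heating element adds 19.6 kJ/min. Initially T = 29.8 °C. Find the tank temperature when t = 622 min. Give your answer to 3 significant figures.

39.3 °C

Heat balance on the well-mixed liquid: M c_p dT/dt = ṁ c_p (T_in − T) + 19.6.
Rearrange: dT/dt = (T_ss − T)/τ with τ = M/ṁ = 471.31 min and T_ss = T_in + Q̇/(ṁ c_p) = 42.798 °C.
T approaches T_ss exponentially: T(t) = T_ss + (T₀ − T_ss) e^(−t/τ).
T(622) = 42.798 + (-12.998)·e^(−622/471.31) = 42.798 + (-12.998)·0.26721 = 39.325 °C.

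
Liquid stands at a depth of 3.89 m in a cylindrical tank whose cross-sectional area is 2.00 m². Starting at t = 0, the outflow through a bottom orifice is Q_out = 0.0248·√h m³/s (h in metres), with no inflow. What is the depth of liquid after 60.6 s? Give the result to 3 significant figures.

With no inflow, A dh/dt = −0.0248 √h.
∫ h^(−1/2) dh = −(0.0248/A) ∫ dt, giving 2√h = 2√h₀ − (0.0248/A) t.
√h = √3.89 − 0.0248·60.6/(2·2.00) = 1.9723 − 0.37572 = 1.5966.
h = 1.5966² = 2.5491 m.

2.55 m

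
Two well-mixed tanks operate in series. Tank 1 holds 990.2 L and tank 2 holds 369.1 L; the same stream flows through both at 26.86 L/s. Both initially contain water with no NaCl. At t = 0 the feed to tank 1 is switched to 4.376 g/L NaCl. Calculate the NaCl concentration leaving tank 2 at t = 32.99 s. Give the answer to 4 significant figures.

1.761 g/L

Each tank obeys Vᵢ dCᵢ/dt = Q(Cᵢ₋₁ − Cᵢ), so τᵢ = Vᵢ/Q.
τ₁ = 990.2/26.86 = 36.8652 s; τ₂ = 369.1/26.86 = 13.7416 s.
Solving the cascade with C₁(0)=C₂(0)=0 gives C₂(t) = C_in[1 − (τ₁ e^(−t/τ₁) − τ₂ e^(−t/τ₂))/(τ₁ − τ₂)].
At t = 32.99: e^(−t/τ₁) = 0.408656, e^(−t/τ₂) = 0.0906513.
C₂ = 4.376·[1 − (36.8652·0.408656 − 13.7416·0.0906513)/(23.1236)] = 4.376·0.402364 = 1.76074 g/L.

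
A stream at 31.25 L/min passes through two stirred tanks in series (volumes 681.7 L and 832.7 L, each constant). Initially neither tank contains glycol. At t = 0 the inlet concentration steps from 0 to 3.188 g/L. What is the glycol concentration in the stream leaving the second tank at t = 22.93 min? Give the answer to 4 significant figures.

Species balance on tank i: dCᵢ/dt = (Cᵢ₋₁ − Cᵢ)/τᵢ with τᵢ = Vᵢ/Q.
τ₁ = 681.7/31.25 = 21.8144 min; τ₂ = 832.7/31.25 = 26.6464 min.
Tank 1: C₁ = C_in(1 − e^(−t/τ₁)). Tank 2 (τ₁ ≠ τ₂): C₂ = C_in[1 − (τ₁ e^(−t/τ₁) − τ₂ e^(−t/τ₂))/(τ₁ − τ₂)].
At t = 22.93: e^(−t/τ₁) = 0.349539, e^(−t/τ₂) = 0.422938.
C₂ = 3.188·[1 − (21.8144·0.349539 − 26.6464·0.422938)/(-4.83200)] = 3.188·0.245695 = 0.783275 g/L.

0.7833 g/L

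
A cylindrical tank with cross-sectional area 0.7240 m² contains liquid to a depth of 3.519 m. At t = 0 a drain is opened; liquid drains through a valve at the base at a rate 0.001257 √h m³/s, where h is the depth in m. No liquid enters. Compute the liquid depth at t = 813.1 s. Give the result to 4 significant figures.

1.369 m

With no inflow, A dh/dt = −0.001257 √h.
Separate and integrate: 2(√h − √h₀) = −(0.001257/A) t.
√h = √3.519 − 0.001257·813.1/(2·0.7240) = 1.87590 − 0.705847 = 1.17005.
h = 1.17005² = 1.36902 m.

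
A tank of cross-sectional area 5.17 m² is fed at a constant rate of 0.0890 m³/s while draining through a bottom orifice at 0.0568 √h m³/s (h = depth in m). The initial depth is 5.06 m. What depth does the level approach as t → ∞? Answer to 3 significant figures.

A dh/dt = Q_in − 0.0568 √h. Steady state requires inflow = outflow:
Q_in = 0.0568 √h_ss ⇒ √h_ss = 0.0890/0.0568 = 1.5669.
h_ss = 1.5669² = 2.4552 m. (Since h₀ = 5.06 m > h_ss, the level will fall toward this value.)

2.46 m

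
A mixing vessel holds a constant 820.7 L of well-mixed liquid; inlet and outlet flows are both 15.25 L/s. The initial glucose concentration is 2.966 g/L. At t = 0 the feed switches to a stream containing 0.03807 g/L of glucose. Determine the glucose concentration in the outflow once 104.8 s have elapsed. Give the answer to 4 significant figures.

Accumulation = in − out for the solute gives V dC/dt = Q(C_in − C).
So dC/dt = (C_in − C)/τ with τ = V/Q = 820.7/15.25 = 53.8164 s.
C approaches C_in exponentially: C(t) = C_in + (C₀ − C_in) e^(−t/τ).
C(104.8) = 0.03807 + (2.966 − 0.03807)·e^(−104.8/53.8164) = 0.03807 + (2.92793)·0.142650 = 0.455739 g/L.

0.4557 g/L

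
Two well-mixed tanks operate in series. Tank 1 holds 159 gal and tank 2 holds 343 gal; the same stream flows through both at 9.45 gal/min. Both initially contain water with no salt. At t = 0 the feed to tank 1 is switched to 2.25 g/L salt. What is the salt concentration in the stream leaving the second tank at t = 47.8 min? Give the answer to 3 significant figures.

1.24 g/L

Time constants: τᵢ = Vᵢ/Q for each well-mixed tank.
τ₁ = 159/9.45 = 16.825 min; τ₂ = 343/9.45 = 36.296 min.
Tank 1: C₁ = C_in(1 − e^(−t/τ₁)). Tank 2 (τ₁ ≠ τ₂): C₂ = C_in[1 − (τ₁ e^(−t/τ₁) − τ₂ e^(−t/τ₂))/(τ₁ − τ₂)].
At t = 47.8: e^(−t/τ₁) = 0.058371, e^(−t/τ₂) = 0.26795.
C₂ = 2.25·[1 − (16.825·0.058371 − 36.296·0.26795)/(-19.471)] = 2.25·0.55094 = 1.2396 g/L.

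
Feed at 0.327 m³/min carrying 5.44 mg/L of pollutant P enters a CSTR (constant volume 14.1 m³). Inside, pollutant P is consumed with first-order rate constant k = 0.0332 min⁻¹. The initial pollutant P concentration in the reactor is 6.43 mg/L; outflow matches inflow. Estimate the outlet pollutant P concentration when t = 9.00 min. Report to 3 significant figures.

4.76 mg/L

Accumulation = in − out − consumed: V dC/dt = Q C_in − Q C − k V C.
dC/dt = (Q/V) C_in − (Q/V + k) C; effective rate a = Q/V + k = 0.023191 + 0.0332 = 0.056391 min⁻¹.
C_ss = Q C_in/(Q + kV) = 2.2372 mg/L; C(t) = C_ss + (C₀ − C_ss) e^(−a t).
C(9.00) = 2.2372 + (4.1928)·e^(−0.056391·9.00) = 2.2372 + (4.1928)·0.60198 = 4.7612 mg/L.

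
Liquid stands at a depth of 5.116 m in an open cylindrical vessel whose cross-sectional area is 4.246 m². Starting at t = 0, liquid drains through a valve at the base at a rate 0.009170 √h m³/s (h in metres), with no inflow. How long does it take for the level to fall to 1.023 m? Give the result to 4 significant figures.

With no inflow, A dh/dt = −0.009170 √h.
This is separable: 2 d(√h)/dt = −0.009170/A, so √h = √h₀ − (0.009170/(2A)) t.
t = 2A(√h₀ − √h)/0.009170 = 2·4.246·(√5.116 − √1.023)/0.009170
  = 8.49200 × (2.26186 − 1.01143) / 0.009170 = 1157.97 s.

1158 s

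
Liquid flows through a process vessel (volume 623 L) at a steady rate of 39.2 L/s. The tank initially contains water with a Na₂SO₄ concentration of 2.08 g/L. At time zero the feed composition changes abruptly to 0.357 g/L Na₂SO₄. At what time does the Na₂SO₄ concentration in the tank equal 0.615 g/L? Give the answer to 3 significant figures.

Transient balance on the dissolved component: V dC/dt = Q(C_in − C), so τ = V/Q = 15.893 s.
C(t) = C_in + (C₀ − C_in) e^(−t/τ). Set C = 0.615 and solve for t:
e^(−t/τ) = (C − C_in)/(C₀ − C_in) = (0.615 − 0.357)/(2.08 − 0.357) = 0.14974
t = −τ ln(…) = 15.893 × 1.8989 = 30.178 s.

30.2 s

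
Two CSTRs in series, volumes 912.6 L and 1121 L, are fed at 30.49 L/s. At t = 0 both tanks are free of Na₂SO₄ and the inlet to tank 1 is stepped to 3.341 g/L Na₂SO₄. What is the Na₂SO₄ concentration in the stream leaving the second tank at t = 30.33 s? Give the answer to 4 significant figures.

0.7758 g/L

Time constants: τᵢ = Vᵢ/Q for each well-mixed tank.
τ₁ = 912.6/30.49 = 29.9311 s; τ₂ = 1121/30.49 = 36.7662 s.
Tank 1: C₁ = C_in(1 − e^(−t/τ₁)). Tank 2 (τ₁ ≠ τ₂): C₂ = C_in[1 − (τ₁ e^(−t/τ₁) − τ₂ e^(−t/τ₂))/(τ₁ − τ₂)].
At t = 30.33: e^(−t/τ₁) = 0.363009, e^(−t/τ₂) = 0.438260.
C₂ = 3.341·[1 − (29.9311·0.363009 − 36.7662·0.438260)/(-6.83503)] = 3.341·0.232213 = 0.775825 g/L.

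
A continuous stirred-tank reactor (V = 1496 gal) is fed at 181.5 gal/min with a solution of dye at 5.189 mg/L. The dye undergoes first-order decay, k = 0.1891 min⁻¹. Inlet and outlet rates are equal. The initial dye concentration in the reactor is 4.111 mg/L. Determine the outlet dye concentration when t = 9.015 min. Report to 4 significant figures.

2.155 mg/L

V dC/dt = Q(C_in − C) − k V C.
dC/dt = (Q/V) C_in − (Q/V + k) C; effective rate a = Q/V + k = 0.121324 + 0.1891 = 0.310424 min⁻¹.
C_ss = Q C_in/(Q + kV) = 2.02803 mg/L; C(t) = C_ss + (C₀ − C_ss) e^(−a t).
C(9.015) = 2.02803 + (2.08297)·e^(−0.310424·9.015) = 2.02803 + (2.08297)·0.0609033 = 2.15489 mg/L.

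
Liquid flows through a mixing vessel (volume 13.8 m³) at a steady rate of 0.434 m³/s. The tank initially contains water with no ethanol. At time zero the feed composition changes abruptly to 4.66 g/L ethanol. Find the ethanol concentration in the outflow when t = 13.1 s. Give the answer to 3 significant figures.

Transient balance on the dissolved component: V dC/dt = Q(C_in − C).
Rewrite as dC/dt + C/τ = C_in/τ, τ = V/Q = 31.797 s.
This is linear first-order; C(t) = C_in + (C₀ − C_in) e^(−t/τ).
C(13.1) = 4.66 + (0 − 4.66)·e^(−13.1/31.797) = 4.66 + (-4.6600)·0.66233 = 1.5735 g/L.

1.57 g/L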